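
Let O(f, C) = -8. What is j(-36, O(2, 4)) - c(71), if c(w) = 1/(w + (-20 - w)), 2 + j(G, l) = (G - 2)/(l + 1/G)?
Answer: 16089/5780 ≈ 2.7836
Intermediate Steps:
j(G, l) = -2 + (-2 + G)/(l + 1/G) (j(G, l) = -2 + (G - 2)/(l + 1/G) = -2 + (-2 + G)/(l + 1/G))
c(w) = -1/20 (c(w) = 1/(-20) = -1/20)
j(-36, O(2, 4)) - c(71) = (-2 + (-36)² - 2*(-36) - 2*(-36)*(-8))/(1 - 36*(-8)) - 1*(-1/20) = (-2 + 1296 + 72 - 576)/(1 + 288) + 1/20 = 790/289 + 1/20 = 16089/5780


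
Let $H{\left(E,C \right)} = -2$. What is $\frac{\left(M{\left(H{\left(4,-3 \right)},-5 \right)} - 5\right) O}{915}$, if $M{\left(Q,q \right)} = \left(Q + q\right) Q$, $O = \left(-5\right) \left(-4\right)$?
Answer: $\frac{12}{61} \approx 0.19672$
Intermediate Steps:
$O = 20$
$M{\left(Q,q \right)} = Q \left(Q + q\right)$
$\frac{\left(M{\left(H{\left(4,-3 \right)},-5 \right)} - 5\right) O}{915} = \frac{\left(- 2 \left(-2 - 5\right) - 5\right) 20}{915} = \left(\left(-2\right) \left(-7\right) - 5\right) 20 \cdot \frac{1}{915} = \left(14 - 5\right) 20 \cdot \frac{1}{915} = 9 \cdot 20 \cdot \frac{1}{915} = 180 \cdot \frac{1}{915} = \frac{12}{61}$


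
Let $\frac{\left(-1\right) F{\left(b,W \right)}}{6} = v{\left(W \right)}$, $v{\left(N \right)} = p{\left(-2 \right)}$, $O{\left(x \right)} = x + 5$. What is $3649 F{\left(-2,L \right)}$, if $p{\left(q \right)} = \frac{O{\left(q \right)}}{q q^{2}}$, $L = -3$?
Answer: $\frac{32841}{4} \approx 8210.3$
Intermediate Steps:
$O{\left(x \right)} = 5 + x$
$p{\left(q \right)} = \frac{5 + q}{q^{3}}$ ($p{\left(q \right)} = \frac{5 + q}{q q^{2}} = \frac{5 + q}{q^{3}}$)
$v{\left(N \right)} = - \frac{3}{8}$ ($v{\left(N \right)} = \frac{5 - 2}{-8} = \left(- \frac{1}{8}\right) 3 = - \frac{3}{8}$)
$F{\left(b,W \right)} = \frac{9}{4}$ ($F{\left(b,W \right)} = \left(-6\right) \left(- \frac{3}{8}\right) = \frac{9}{4}$)
$3649 F{\left(-2,L \right)} = 3649 \cdot \frac{9}{4} = \frac{32841}{4}$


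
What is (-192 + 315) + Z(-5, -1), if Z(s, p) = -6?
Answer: 117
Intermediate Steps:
(-192 + 315) + Z(-5, -1) = (-192 + 315) - 6 = 123 - 6 = 117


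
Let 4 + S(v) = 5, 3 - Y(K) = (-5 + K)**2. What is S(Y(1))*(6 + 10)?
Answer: 16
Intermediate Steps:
Y(K) = 3 - (-5 + K)**2
S(v) = 1 (S(v) = -4 + 5 = 1)
S(Y(1))*(6 + 10) = 1*(6 + 10) = 1*16 = 16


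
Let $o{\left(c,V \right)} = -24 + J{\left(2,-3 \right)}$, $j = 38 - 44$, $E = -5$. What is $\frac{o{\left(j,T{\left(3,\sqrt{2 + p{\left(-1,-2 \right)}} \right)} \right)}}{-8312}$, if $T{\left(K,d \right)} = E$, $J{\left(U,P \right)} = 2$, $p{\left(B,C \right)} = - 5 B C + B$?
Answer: $\frac{11}{4156} \approx 0.0026468$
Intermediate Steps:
$p{\left(B,C \right)} = B - 5 B C$ ($p{\left(B,C \right)} = - 5 B C + B = B - 5 B C$)
$T{\left(K,d \right)} = -5$
$j = -6$
$o{\left(c,V \right)} = -22$ ($o{\left(c,V \right)} = -24 + 2 = -22$)
$\frac{o{\left(j,T{\left(3,\sqrt{2 + p{\left(-1,-2 \right)}} \right)} \right)}}{-8312} = - \frac{22}{-8312} = \left(-22\right) \left(- \frac{1}{8312}\right) = \frac{11}{4156}$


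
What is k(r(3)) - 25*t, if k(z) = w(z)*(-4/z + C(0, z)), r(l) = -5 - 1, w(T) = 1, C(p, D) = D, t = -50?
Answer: 3734/3 ≈ 1244.7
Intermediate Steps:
r(l) = -6
k(z) = z - 4/z (k(z) = 1*(-4/z + z) = 1*(z - 4/z) = z - 4/z)
k(r(3)) - 25*t = (-6 - 4/(-6)) - 25*(-50) = (-6 - 4*(-1/6)) + 1250 = (-6 + 2/3) + 1250 = -16/3 + 1250 = 3734/3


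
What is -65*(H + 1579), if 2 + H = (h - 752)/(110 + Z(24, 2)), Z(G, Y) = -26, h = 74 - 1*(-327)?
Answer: -2862535/28 ≈ -1.0223e+5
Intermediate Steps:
h = 401 (h = 74 + 327 = 401)
H = -173/28 (H = -2 + (401 - 752)/(110 - 26) = -2 - 351/84 = -2 - 351*1/84 = -2 - 117/28 = -173/28 ≈ -6.1786)
-65*(H + 1579) = -65*(-173/28 + 1579) = -65*44039/28 = -2862535/28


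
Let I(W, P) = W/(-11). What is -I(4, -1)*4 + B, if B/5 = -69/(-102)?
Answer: 1809/374 ≈ 4.8369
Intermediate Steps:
B = 115/34 (B = 5*(-69/(-102)) = 5*(-69*(-1/102)) = 5*(23/34) = 115/34 ≈ 3.3824)
I(W, P) = -W/11 (I(W, P) = W*(-1/11) = -W/11)
-I(4, -1)*4 + B = -(-1)*4/11*4 + 115/34 = -1*(-4/11)*4 + 115/34 = (4/11)*4 + 115/34 = 16/11 + 115/34 = 1809/374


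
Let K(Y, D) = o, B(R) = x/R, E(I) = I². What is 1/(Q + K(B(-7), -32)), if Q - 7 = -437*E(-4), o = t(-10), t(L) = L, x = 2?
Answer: -1/6995 ≈ -0.00014296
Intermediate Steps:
o = -10
B(R) = 2/R
K(Y, D) = -10
Q = -6985 (Q = 7 - 437*(-4)² = 7 - 437*16 = 7 - 6992 = -6985)
1/(Q + K(B(-7), -32)) = 1/(-6985 - 10) = 1/(-6995) = -1/6995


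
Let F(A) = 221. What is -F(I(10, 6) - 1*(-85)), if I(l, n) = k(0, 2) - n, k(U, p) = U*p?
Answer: -221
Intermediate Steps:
I(l, n) = -n (I(l, n) = 0*2 - n = 0 - n = -n)
-F(I(10, 6) - 1*(-85)) = -1*221 = -221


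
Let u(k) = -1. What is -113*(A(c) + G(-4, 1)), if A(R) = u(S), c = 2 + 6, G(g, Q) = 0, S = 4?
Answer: 113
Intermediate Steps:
c = 8
A(R) = -1
-113*(A(c) + G(-4, 1)) = -113*(-1 + 0) = -113*(-1) = 113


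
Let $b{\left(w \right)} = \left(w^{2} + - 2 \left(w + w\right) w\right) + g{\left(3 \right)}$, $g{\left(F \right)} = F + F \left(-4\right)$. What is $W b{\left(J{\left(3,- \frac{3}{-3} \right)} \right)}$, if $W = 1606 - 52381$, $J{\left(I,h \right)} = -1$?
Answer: $609300$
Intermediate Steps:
$W = -50775$ ($W = 1606 - 52381 = -50775$)
$g{\left(F \right)} = - 3 F$ ($g{\left(F \right)} = F - 4 F = - 3 F$)
$b{\left(w \right)} = -9 - 3 w^{2}$ ($b{\left(w \right)} = \left(w^{2} + - 2 \left(w + w\right) w\right) - 9 = \left(w^{2} + - 2 \cdot 2 w w\right) - 9 = \left(w^{2} + - 4 w w\right) - 9 = \left(w^{2} - 4 w^{2}\right) - 9 = - 3 w^{2} - 9 = -9 - 3 w^{2}$)
$W b{\left(J{\left(3,- \frac{3}{-3} \right)} \right)} = - 50775 \left(-9 - 3 \left(-1\right)^{2}\right) = - 50775 \left(-9 - 3\right) = \left(-50775\right) \left(-12\right) = 609300$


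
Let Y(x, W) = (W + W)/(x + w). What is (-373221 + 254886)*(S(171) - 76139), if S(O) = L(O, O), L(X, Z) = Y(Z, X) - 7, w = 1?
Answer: 774903138975/86 ≈ 9.0105e+9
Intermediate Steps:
Y(x, W) = 2*W/(1 + x) (Y(x, W) = (W + W)/(x + 1) = (2*W)/(1 + x) = 2*W/(1 + x))
L(X, Z) = -7 + 2*X/(1 + Z) (L(X, Z) = 2*X/(1 + Z) - 7 = -7 + 2*X/(1 + Z))
S(O) = (-7 - 5*O)/(1 + O) (S(O) = (-7 - 7*O + 2*O)/(1 + O) = (-7 - 5*O)/(1 + O))
(-373221 + 254886)*(S(171) - 76139) = (-373221 + 254886)*((-7 - 5*171)/(1 + 171) - 76139) = -118335*((-7 - 855)/172 - 76139) = -118335*((1/172)*(-862) - 76139) = -118335*(-431/86 - 76139) = -118335*(-6548385/86) = 774903138975/86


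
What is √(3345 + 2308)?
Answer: √5653 ≈ 75.186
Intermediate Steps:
√(3345 + 2308) = √5653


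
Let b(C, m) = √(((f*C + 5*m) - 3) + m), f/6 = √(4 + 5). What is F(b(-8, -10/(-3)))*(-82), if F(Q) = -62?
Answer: 5084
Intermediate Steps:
f = 18 (f = 6*√(4 + 5) = 6*√9 = 6*3 = 18)
b(C, m) = √(-3 + 6*m + 18*C) (b(C, m) = √(((18*C + 5*m) - 3) + m) = √(((5*m + 18*C) - 3) + m) = √((-3 + 5*m + 18*C) + m) = √(-3 + 6*m + 18*C))
F(b(-8, -10/(-3)))*(-82) = -62*(-82) = 5084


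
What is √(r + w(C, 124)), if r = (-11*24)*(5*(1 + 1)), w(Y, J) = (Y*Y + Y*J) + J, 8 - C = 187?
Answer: √7329 ≈ 85.610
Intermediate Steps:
C = -179 (C = 8 - 1*187 = 8 - 187 = -179)
w(Y, J) = J + Y² + J*Y (w(Y, J) = (Y² + J*Y) + J = J + Y² + J*Y)
r = -2640 (r = -1320*2 = -264*10 = -2640)
√(r + w(C, 124)) = √(-2640 + (124 + (-179)² + 124*(-179))) = √(-2640 + (124 + 32041 - 22196)) = √(-2640 + 9969) = √7329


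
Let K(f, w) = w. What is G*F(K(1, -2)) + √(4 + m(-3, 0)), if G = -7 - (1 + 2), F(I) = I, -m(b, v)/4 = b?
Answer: 24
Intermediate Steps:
m(b, v) = -4*b
G = -10 (G = -7 - 1*3 = -7 - 3 = -10)
G*F(K(1, -2)) + √(4 + m(-3, 0)) = -10*(-2) + √(4 - 4*(-3)) = 20 + √(4 + 12) = 20 + √16 = 20 + 4 = 24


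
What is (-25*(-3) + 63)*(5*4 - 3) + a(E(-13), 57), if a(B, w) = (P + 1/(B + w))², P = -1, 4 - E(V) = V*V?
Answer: 27375625/11664 ≈ 2347.0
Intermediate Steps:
E(V) = 4 - V² (E(V) = 4 - V*V = 4 - V²)
a(B, w) = (-1 + 1/(B + w))²
(-25*(-3) + 63)*(5*4 - 3) + a(E(-13), 57) = (-25*(-3) + 63)*(5*4 - 3) + (1 - (4 - 1*(-13)²) - 1*57)²/((4 - 1*(-13)²) + 57)² = (75 + 63)*(20 - 3) + (1 - (4 - 1*169) - 57)²/((4 - 1*169) + 57)² = 138*17 + (1 - (4 - 169) - 57)²/((4 - 169) + 57)² = 2346 + (1 - 1*(-165) - 57)²/(-165 + 57)² = 2346 + (1 + 165 - 57)²/(-108)² = 2346 + (1/11664)*109² = 2346 + (1/11664)*11881 = 2346 + 11881/11664 = 27375625/11664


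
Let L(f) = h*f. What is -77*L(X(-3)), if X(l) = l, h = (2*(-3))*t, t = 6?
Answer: -8316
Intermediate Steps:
h = -36 (h = (2*(-3))*6 = -6*6 = -36)
L(f) = -36*f
-77*L(X(-3)) = -(-2772)*(-3) = -77*108 = -8316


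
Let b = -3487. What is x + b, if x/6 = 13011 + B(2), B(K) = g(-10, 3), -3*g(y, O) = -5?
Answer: 74589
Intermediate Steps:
g(y, O) = 5/3 (g(y, O) = -1/3*(-5) = 5/3)
B(K) = 5/3
x = 78076 (x = 6*(13011 + 5/3) = 6*(39038/3) = 78076)
x + b = 78076 - 3487 = 74589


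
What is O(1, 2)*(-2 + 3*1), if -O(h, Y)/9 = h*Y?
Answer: -18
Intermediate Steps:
O(h, Y) = -9*Y*h (O(h, Y) = -9*h*Y = -9*Y*h)
O(1, 2)*(-2 + 3*1) = (-9*2*1)*(-2 + 3*1) = -18*(-2 + 3) = -18*1 = -18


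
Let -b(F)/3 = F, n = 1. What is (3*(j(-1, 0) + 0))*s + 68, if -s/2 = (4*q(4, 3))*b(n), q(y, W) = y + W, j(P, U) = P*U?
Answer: 68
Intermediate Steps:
q(y, W) = W + y
b(F) = -3*F
s = 168 (s = -2*4*(3 + 4)*(-3*1) = -2*4*7*(-3) = -56*(-3) = -2*(-84) = 168)
(3*(j(-1, 0) + 0))*s + 68 = (3*(-1*0 + 0))*168 + 68 = (3*(0 + 0))*168 + 68 = (3*0)*168 + 68 = 0*168 + 68 = 0 + 68 = 68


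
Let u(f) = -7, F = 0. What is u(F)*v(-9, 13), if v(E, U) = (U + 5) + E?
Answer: -63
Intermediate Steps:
v(E, U) = 5 + E + U (v(E, U) = (5 + U) + E = 5 + E + U)
u(F)*v(-9, 13) = -7*(5 - 9 + 13) = -7*9 = -63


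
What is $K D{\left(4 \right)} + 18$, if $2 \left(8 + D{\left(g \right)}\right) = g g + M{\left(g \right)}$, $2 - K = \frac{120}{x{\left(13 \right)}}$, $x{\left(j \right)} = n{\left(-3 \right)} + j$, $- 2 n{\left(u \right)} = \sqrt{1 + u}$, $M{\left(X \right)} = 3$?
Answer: $\frac{813}{113} - \frac{60 i \sqrt{2}}{113} \approx 7.1947 - 0.75091 i$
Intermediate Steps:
$n{\left(u \right)} = - \frac{\sqrt{1 + u}}{2}$
$x{\left(j \right)} = j - \frac{i \sqrt{2}}{2}$ ($x{\left(j \right)} = - \frac{\sqrt{1 - 3}}{2} + j = - \frac{\sqrt{-2}}{2} + j = - \frac{i \sqrt{2}}{2} + j = j - \frac{i \sqrt{2}}{2}$)
$K = 2 - \frac{120}{13 - \frac{i \sqrt{2}}{2}} \approx -7.2035 - 0.50061 i$
$D{\left(g \right)} = - \frac{13}{2} + \frac{g^{2}}{2}$ ($D{\left(g \right)} = -8 + \frac{g g + 3}{2} = -8 + \frac{g^{2} + 3}{2} = -8 + \frac{3 + g^{2}}{2} = -8 + \left(\frac{3}{2} + \frac{g^{2}}{2}\right) = - \frac{13}{2} + \frac{g^{2}}{2}$)
$K D{\left(4 \right)} + 18 = \frac{2 \left(\sqrt{2} - 94 i\right)}{\sqrt{2} + 26 i} \left(- \frac{13}{2} + \frac{4^{2}}{2}\right) + 18 = \frac{2 \left(\sqrt{2} - 94 i\right)}{\sqrt{2} + 26 i} \left(- \frac{13}{2} + \frac{1}{2} \cdot 16\right) + 18 = \frac{2 \left(\sqrt{2} - 94 i\right)}{\sqrt{2} + 26 i} \left(- \frac{13}{2} + 8\right) + 18 = \frac{2 \left(\sqrt{2} - 94 i\right)}{\sqrt{2} + 26 i} \frac{3}{2} + 18 = \frac{3 \left(\sqrt{2} - 94 i\right)}{\sqrt{2} + 26 i} + 18 = 18 + \frac{3 \left(\sqrt{2} - 94 i\right)}{\sqrt{2} + 26 i}$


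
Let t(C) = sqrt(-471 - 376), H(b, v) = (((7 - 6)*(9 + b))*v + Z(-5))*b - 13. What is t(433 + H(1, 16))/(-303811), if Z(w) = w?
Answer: -11*I*sqrt(7)/303811 ≈ -9.5794e-5*I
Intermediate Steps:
H(b, v) = -13 + b*(-5 + v*(9 + b)) (H(b, v) = (((7 - 6)*(9 + b))*v - 5)*b - 13 = ((1*(9 + b))*v - 5)*b - 13 = ((9 + b)*v - 5)*b - 13 = (v*(9 + b) - 5)*b - 13 = (-5 + v*(9 + b))*b - 13 = b*(-5 + v*(9 + b)) - 13 = -13 + b*(-5 + v*(9 + b)))
t(C) = 11*I*sqrt(7) (t(C) = sqrt(-847) = 11*I*sqrt(7))
t(433 + H(1, 16))/(-303811) = (11*I*sqrt(7))/(-303811) = (11*I*sqrt(7))*(-1/303811) = -11*I*sqrt(7)/303811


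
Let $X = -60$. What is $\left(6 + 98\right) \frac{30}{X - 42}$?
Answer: $- \frac{520}{17} \approx -30.588$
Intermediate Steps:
$\left(6 + 98\right) \frac{30}{X - 42} = \left(6 + 98\right) \frac{30}{-60 - 42} = 104 \frac{30}{-102} = 104 \cdot 30 \left(- \frac{1}{102}\right) = 104 \left(- \frac{5}{17}\right) = - \frac{520}{17}$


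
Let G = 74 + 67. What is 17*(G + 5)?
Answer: 2482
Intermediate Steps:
G = 141
17*(G + 5) = 17*(141 + 5) = 17*146 = 2482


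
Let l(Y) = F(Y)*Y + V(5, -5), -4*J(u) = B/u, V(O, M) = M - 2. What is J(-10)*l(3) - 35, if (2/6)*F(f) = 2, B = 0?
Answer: -35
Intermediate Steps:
F(f) = 6 (F(f) = 3*2 = 6)
V(O, M) = -2 + M
J(u) = 0 (J(u) = -0/u = -¼*0 = 0)
l(Y) = -7 + 6*Y (l(Y) = 6*Y + (-2 - 5) = 6*Y - 7 = -7 + 6*Y)
J(-10)*l(3) - 35 = 0*(-7 + 6*3) - 35 = 0*(-7 + 18) - 35 = 0*11 - 35 = 0 - 35 = -35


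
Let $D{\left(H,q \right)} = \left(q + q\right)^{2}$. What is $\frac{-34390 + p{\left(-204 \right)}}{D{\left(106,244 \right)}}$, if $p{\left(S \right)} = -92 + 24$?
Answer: $- \frac{17229}{119072} \approx -0.14469$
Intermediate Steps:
$D{\left(H,q \right)} = 4 q^{2}$ ($D{\left(H,q \right)} = \left(2 q\right)^{2} = 4 q^{2}$)
$p{\left(S \right)} = -68$
$\frac{-34390 + p{\left(-204 \right)}}{D{\left(106,244 \right)}} = \frac{-34390 - 68}{4 \cdot 244^{2}} = - \frac{34458}{4 \cdot 59536} = - \frac{34458}{238144} = \left(-34458\right) \frac{1}{238144} = - \frac{17229}{119072}$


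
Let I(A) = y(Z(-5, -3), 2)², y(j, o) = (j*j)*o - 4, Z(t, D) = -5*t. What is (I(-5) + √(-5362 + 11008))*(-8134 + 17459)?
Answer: 14477211700 + 9325*√5646 ≈ 1.4478e+10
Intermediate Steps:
y(j, o) = -4 + o*j² (y(j, o) = j²*o - 4 = o*j² - 4 = -4 + o*j²)
I(A) = 1552516 (I(A) = (-4 + 2*(-5*(-5))²)² = (-4 + 2*25²)² = (-4 + 2*625)² = (-4 + 1250)² = 1246² = 1552516)
(I(-5) + √(-5362 + 11008))*(-8134 + 17459) = (1552516 + √(-5362 + 11008))*(-8134 + 17459) = (1552516 + √5646)*9325 = 14477211700 + 9325*√5646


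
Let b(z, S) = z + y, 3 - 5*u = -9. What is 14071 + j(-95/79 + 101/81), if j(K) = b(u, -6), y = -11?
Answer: 70312/5 ≈ 14062.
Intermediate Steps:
u = 12/5 (u = ⅗ - ⅕*(-9) = ⅗ + 9/5 = 12/5 ≈ 2.4000)
b(z, S) = -11 + z (b(z, S) = z - 11 = -11 + z)
j(K) = -43/5 (j(K) = -11 + 12/5 = -43/5)
14071 + j(-95/79 + 101/81) = 14071 - 43/5 = 70312/5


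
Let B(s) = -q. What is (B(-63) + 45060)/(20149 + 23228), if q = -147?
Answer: 15069/14459 ≈ 1.0422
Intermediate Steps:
B(s) = 147 (B(s) = -1*(-147) = 147)
(B(-63) + 45060)/(20149 + 23228) = (147 + 45060)/(20149 + 23228) = 45207/43377 = 45207*(1/43377) = 15069/14459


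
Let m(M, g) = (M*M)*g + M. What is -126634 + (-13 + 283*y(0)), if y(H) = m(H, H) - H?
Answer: -126647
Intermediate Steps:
m(M, g) = M + g*M² (m(M, g) = M²*g + M = g*M² + M = M + g*M²)
y(H) = -H + H*(1 + H²) (y(H) = H*(1 + H*H) - H = H*(1 + H²) - H = -H + H*(1 + H²))
-126634 + (-13 + 283*y(0)) = -126634 + (-13 + 283*0³) = -126634 + (-13 + 283*0) = -126634 + (-13 + 0) = -126634 - 13 = -126647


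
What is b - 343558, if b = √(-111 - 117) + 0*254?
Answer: -343558 + 2*I*√57 ≈ -3.4356e+5 + 15.1*I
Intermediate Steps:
b = 2*I*√57 (b = √(-228) + 0 = 2*I*√57 + 0 = 2*I*√57 ≈ 15.1*I)
b - 343558 = 2*I*√57 - 343558 = -343558 + 2*I*√57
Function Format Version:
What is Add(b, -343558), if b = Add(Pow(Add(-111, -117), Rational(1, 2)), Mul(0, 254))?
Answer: Add(-343558, Mul(2, I, Pow(57, Rational(1, 2)))) ≈ Add(-3.4356e+5, Mul(15.100, I))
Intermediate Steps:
b = Mul(2, I, Pow(57, Rational(1, 2))) (b = Add(Pow(-228, Rational(1, 2)), 0) = Add(Mul(2, I, Pow(57, Rational(1, 2))), 0) = Mul(2, I, Pow(57, Rational(1, 2))) ≈ Mul(15.100, I))
Add(b, -343558) = Add(Mul(2, I, Pow(57, Rational(1, 2))), -343558) = Add(-343558, Mul(2, I, Pow(57, Rational(1, 2))))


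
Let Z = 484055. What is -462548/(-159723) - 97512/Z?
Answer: 208323762964/77314716765 ≈ 2.6945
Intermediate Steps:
-462548/(-159723) - 97512/Z = -462548/(-159723) - 97512/484055 = -462548*(-1/159723) - 97512*1/484055 = 462548/159723 - 97512/484055 = 208323762964/77314716765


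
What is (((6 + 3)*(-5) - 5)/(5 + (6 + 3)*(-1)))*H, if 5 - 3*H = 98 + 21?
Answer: -475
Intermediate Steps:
H = -38 (H = 5/3 - (98 + 21)/3 = 5/3 - ⅓*119 = 5/3 - 119/3 = -38)
(((6 + 3)*(-5) - 5)/(5 + (6 + 3)*(-1)))*H = (((6 + 3)*(-5) - 5)/(5 + (6 + 3)*(-1)))*(-38) = ((9*(-5) - 5)/(5 + 9*(-1)))*(-38) = ((-45 - 5)/(5 - 9))*(-38) = -50/(-4)*(-38) = -50*(-¼)*(-38) = (25/2)*(-38) = -475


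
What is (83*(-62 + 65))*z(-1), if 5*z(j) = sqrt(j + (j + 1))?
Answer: 249*I/5 ≈ 49.8*I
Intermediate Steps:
z(j) = sqrt(1 + 2*j)/5 (z(j) = sqrt(j + (j + 1))/5 = sqrt(j + (1 + j))/5 = sqrt(1 + 2*j)/5)
(83*(-62 + 65))*z(-1) = (83*(-62 + 65))*(sqrt(1 + 2*(-1))/5) = (83*3)*(sqrt(1 - 2)/5) = 249*(sqrt(-1)/5) = 249*(I/5) = 249*I/5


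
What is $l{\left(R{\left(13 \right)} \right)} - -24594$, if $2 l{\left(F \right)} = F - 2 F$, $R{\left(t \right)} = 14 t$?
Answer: $24503$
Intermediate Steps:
$l{\left(F \right)} = - \frac{F}{2}$ ($l{\left(F \right)} = \frac{F - 2 F}{2} = \frac{\left(-1\right) F}{2} = - \frac{F}{2}$)
$l{\left(R{\left(13 \right)} \right)} - -24594 = - \frac{14 \cdot 13}{2} - -24594 = \left(- \frac{1}{2}\right) 182 + 24594 = -91 + 24594 = 24503$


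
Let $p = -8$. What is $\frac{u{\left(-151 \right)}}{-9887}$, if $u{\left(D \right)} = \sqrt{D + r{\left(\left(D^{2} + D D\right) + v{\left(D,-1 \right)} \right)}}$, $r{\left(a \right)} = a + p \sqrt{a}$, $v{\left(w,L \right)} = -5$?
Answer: $- \frac{\sqrt{45446 - 8 \sqrt{45597}}}{9887} \approx -0.021153$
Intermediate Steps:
$r{\left(a \right)} = a - 8 \sqrt{a}$
$u{\left(D \right)} = \sqrt{-5 + D - 8 \sqrt{-5 + 2 D^{2}} + 2 D^{2}}$ ($u{\left(D \right)} = \sqrt{D - \left(5 - D^{2} + 8 \sqrt{\left(D^{2} + D D\right) - 5} - D D\right)} = \sqrt{D - \left(5 - 2 D^{2} + 8 \sqrt{\left(D^{2} + D^{2}\right) - 5}\right)} = \sqrt{D - \left(5 - 2 D^{2} + 8 \sqrt{2 D^{2} - 5}\right)} = \sqrt{D - \left(5 - 2 D^{2} + 8 \sqrt{-5 + 2 D^{2}}\right)} = \sqrt{-5 + D - 8 \sqrt{-5 + 2 D^{2}} + 2 D^{2}}$)
$\frac{u{\left(-151 \right)}}{-9887} = \frac{\sqrt{-5 - 151 - 8 \sqrt{-5 + 2 \left(-151\right)^{2}} + 2 \left(-151\right)^{2}}}{-9887} = \sqrt{-5 - 151 - 8 \sqrt{-5 + 2 \cdot 22801} + 2 \cdot 22801} \left(- \frac{1}{9887}\right) = \sqrt{-5 - 151 - 8 \sqrt{-5 + 45602} + 45602} \left(- \frac{1}{9887}\right) = \sqrt{-5 - 151 - 8 \sqrt{45597} + 45602} \left(- \frac{1}{9887}\right) = \sqrt{45446 - 8 \sqrt{45597}} \left(- \frac{1}{9887}\right) = - \frac{\sqrt{45446 - 8 \sqrt{45597}}}{9887}$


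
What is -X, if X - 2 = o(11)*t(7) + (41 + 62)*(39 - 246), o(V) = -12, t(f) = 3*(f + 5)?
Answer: 21751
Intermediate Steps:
t(f) = 15 + 3*f (t(f) = 3*(5 + f) = 15 + 3*f)
X = -21751 (X = 2 + (-12*(15 + 3*7) + (41 + 62)*(39 - 246)) = 2 + (-12*(15 + 21) + 103*(-207)) = 2 + (-12*36 - 21321) = 2 + (-432 - 21321) = 2 - 21753 = -21751)
-X = -1*(-21751) = 21751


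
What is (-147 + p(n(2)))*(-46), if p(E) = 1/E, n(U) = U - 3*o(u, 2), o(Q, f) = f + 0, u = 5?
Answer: 13547/2 ≈ 6773.5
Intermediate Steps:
o(Q, f) = f
n(U) = -6 + U (n(U) = U - 3*2 = U - 6 = -6 + U)
(-147 + p(n(2)))*(-46) = (-147 + 1/(-6 + 2))*(-46) = (-147 + 1/(-4))*(-46) = (-147 - ¼)*(-46) = -589/4*(-46) = 13547/2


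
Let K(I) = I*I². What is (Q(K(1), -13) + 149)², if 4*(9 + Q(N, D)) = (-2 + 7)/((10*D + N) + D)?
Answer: 6322635225/322624 ≈ 19598.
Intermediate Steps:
K(I) = I³
Q(N, D) = -9 + 5/(4*(N + 11*D)) (Q(N, D) = -9 + ((-2 + 7)/((10*D + N) + D))/4 = -9 + (5/((N + 10*D) + D))/4 = -9 + (5/(N + 11*D))/4 = -9 + 5/(4*(N + 11*D)))
(Q(K(1), -13) + 149)² = ((5 - 396*(-13) - 36*1³)/(4*(1³ + 11*(-13))) + 149)² = ((5 + 5148 - 36*1)/(4*(1 - 143)) + 149)² = ((¼)*(5 + 5148 - 36)/(-142) + 149)² = ((¼)*(-1/142)*5117 + 149)² = (-5117/568 + 149)² = (79515/568)² = 6322635225/322624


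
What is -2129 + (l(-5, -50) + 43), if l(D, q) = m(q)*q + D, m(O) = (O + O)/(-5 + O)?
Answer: -24001/11 ≈ -2181.9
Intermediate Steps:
m(O) = 2*O/(-5 + O) (m(O) = (2*O)/(-5 + O) = 2*O/(-5 + O))
l(D, q) = D + 2*q**2/(-5 + q) (l(D, q) = (2*q/(-5 + q))*q + D = 2*q**2/(-5 + q) + D = D + 2*q**2/(-5 + q))
-2129 + (l(-5, -50) + 43) = -2129 + ((2*(-50)**2 - 5*(-5 - 50))/(-5 - 50) + 43) = -2129 + ((2*2500 - 5*(-55))/(-55) + 43) = -2129 + (-(5000 + 275)/55 + 43) = -2129 + (-1/55*5275 + 43) = -2129 + (-1055/11 + 43) = -2129 - 582/11 = -24001/11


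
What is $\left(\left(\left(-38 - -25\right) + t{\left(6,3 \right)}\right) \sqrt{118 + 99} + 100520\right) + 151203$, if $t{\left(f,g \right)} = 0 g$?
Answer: $251723 - 13 \sqrt{217} \approx 2.5153 \cdot 10^{5}$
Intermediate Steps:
$t{\left(f,g \right)} = 0$
$\left(\left(\left(-38 - -25\right) + t{\left(6,3 \right)}\right) \sqrt{118 + 99} + 100520\right) + 151203 = \left(\left(\left(-38 - -25\right) + 0\right) \sqrt{118 + 99} + 100520\right) + 151203 = \left(\left(\left(-38 + 25\right) + 0\right) \sqrt{217} + 100520\right) + 151203 = \left(\left(-13 + 0\right) \sqrt{217} + 100520\right) + 151203 = \left(- 13 \sqrt{217} + 100520\right) + 151203 = \left(100520 - 13 \sqrt{217}\right) + 151203 = 251723 - 13 \sqrt{217}$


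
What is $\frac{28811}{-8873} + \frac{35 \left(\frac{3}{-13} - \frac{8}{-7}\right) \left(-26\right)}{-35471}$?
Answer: $- \frac{1014590391}{314734183} \approx -3.2236$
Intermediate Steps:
$\frac{28811}{-8873} + \frac{35 \left(\frac{3}{-13} - \frac{8}{-7}\right) \left(-26\right)}{-35471} = 28811 \left(- \frac{1}{8873}\right) + 35 \left(3 \left(- \frac{1}{13}\right) - - \frac{8}{7}\right) \left(-26\right) \left(- \frac{1}{35471}\right) = - \frac{28811}{8873} + 35 \left(- \frac{3}{13} + \frac{8}{7}\right) \left(-26\right) \left(- \frac{1}{35471}\right) = - \frac{28811}{8873} + 35 \cdot \frac{83}{91} \left(-26\right) \left(- \frac{1}{35471}\right) = - \frac{28811}{8873} + \frac{415}{13} \left(-26\right) \left(- \frac{1}{35471}\right) = - \frac{28811}{8873} - - \frac{830}{35471} = - \frac{28811}{8873} + \frac{830}{35471} = - \frac{1014590391}{314734183}$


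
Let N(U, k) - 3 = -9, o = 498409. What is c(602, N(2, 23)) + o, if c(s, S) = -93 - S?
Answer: 498322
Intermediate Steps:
N(U, k) = -6 (N(U, k) = 3 - 9 = -6)
c(602, N(2, 23)) + o = (-93 - 1*(-6)) + 498409 = (-93 + 6) + 498409 = -87 + 498409 = 498322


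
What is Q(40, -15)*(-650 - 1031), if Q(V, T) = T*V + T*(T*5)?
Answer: -882525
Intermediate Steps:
Q(V, T) = 5*T² + T*V (Q(V, T) = T*V + T*(5*T) = T*V + 5*T² = 5*T² + T*V)
Q(40, -15)*(-650 - 1031) = (-15*(40 + 5*(-15)))*(-650 - 1031) = -15*(40 - 75)*(-1681) = -15*(-35)*(-1681) = 525*(-1681) = -882525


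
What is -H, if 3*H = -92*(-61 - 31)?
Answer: -8464/3 ≈ -2821.3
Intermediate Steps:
H = 8464/3 (H = (-92*(-61 - 31))/3 = (-92*(-92))/3 = (⅓)*8464 = 8464/3 ≈ 2821.3)
-H = -1*8464/3 = -8464/3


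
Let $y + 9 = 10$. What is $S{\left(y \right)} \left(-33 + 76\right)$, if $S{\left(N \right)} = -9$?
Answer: $-387$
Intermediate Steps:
$y = 1$ ($y = -9 + 10 = 1$)
$S{\left(y \right)} \left(-33 + 76\right) = - 9 \left(-33 + 76\right) = \left(-9\right) 43 = -387$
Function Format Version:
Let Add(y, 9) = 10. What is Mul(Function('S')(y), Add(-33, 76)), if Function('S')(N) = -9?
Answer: -387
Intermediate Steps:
y = 1 (y = Add(-9, 10) = 1)
Mul(Function('S')(y), Add(-33, 76)) = Mul(-9, Add(-33, 76)) = Mul(-9, 43) = -387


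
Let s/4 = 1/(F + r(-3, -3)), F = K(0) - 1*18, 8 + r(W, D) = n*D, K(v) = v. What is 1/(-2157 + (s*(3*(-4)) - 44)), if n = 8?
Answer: -25/55001 ≈ -0.00045454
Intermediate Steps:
r(W, D) = -8 + 8*D
F = -18 (F = 0 - 1*18 = 0 - 18 = -18)
s = -2/25 (s = 4/(-18 + (-8 + 8*(-3))) = 4/(-18 + (-8 - 24)) = 4/(-18 - 32) = 4/(-50) = 4*(-1/50) = -2/25 ≈ -0.080000)
1/(-2157 + (s*(3*(-4)) - 44)) = 1/(-2157 + (-6*(-4)/25 - 44)) = 1/(-2157 + (-2/25*(-12) - 44)) = 1/(-2157 + (24/25 - 44)) = 1/(-2157 - 1076/25) = 1/(-55001/25) = -25/55001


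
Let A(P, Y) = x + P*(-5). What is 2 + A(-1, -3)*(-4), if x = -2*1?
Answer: -10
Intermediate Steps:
x = -2
A(P, Y) = -2 - 5*P (A(P, Y) = -2 + P*(-5) = -2 - 5*P)
2 + A(-1, -3)*(-4) = 2 + (-2 - 5*(-1))*(-4) = 2 + (-2 + 5)*(-4) = 2 + 3*(-4) = 2 - 12 = -10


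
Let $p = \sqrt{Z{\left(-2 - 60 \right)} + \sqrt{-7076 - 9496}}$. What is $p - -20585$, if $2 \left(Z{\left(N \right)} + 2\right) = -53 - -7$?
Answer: $20585 + \sqrt{-25 + 2 i \sqrt{4143}} \approx 20592.0 + 8.8356 i$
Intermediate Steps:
$Z{\left(N \right)} = -25$ ($Z{\left(N \right)} = -2 + \frac{-53 - -7}{2} = -2 + \frac{-53 + 7}{2} = -2 + \frac{1}{2} \left(-46\right) = -2 - 23 = -25$)
$p = \sqrt{-25 + 2 i \sqrt{4143}}$ ($p = \sqrt{-25 + \sqrt{-7076 - 9496}} = \sqrt{-25 + \sqrt{-16572}} = \sqrt{-25 + 2 i \sqrt{4143}} \approx 7.2848 + 8.8356 i$)
$p - -20585 = \sqrt{-25 + 2 i \sqrt{4143}} - -20585 = \sqrt{-25 + 2 i \sqrt{4143}} + 20585 = 20585 + \sqrt{-25 + 2 i \sqrt{4143}}$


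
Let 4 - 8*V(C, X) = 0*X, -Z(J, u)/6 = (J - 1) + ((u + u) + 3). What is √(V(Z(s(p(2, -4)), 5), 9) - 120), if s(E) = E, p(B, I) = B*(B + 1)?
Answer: I*√478/2 ≈ 10.932*I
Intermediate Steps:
p(B, I) = B*(1 + B)
Z(J, u) = -12 - 12*u - 6*J (Z(J, u) = -6*((J - 1) + ((u + u) + 3)) = -6*((-1 + J) + (2*u + 3)) = -6*((-1 + J) + (3 + 2*u)) = -6*(2 + J + 2*u) = -12 - 12*u - 6*J)
V(C, X) = ½ (V(C, X) = ½ - 0*X = ½ - ⅛*0 = ½ + 0 = ½)
√(V(Z(s(p(2, -4)), 5), 9) - 120) = √(½ - 120) = √(-239/2) = I*√478/2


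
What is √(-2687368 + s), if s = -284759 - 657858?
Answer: I*√3629985 ≈ 1905.3*I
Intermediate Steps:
s = -942617
√(-2687368 + s) = √(-2687368 - 942617) = √(-3629985) = I*√3629985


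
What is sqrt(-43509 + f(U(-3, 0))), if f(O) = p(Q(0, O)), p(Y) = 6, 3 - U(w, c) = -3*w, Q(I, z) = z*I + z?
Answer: I*sqrt(43503) ≈ 208.57*I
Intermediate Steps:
Q(I, z) = z + I*z (Q(I, z) = I*z + z = z + I*z)
U(w, c) = 3 + 3*w (U(w, c) = 3 - (-3)*w = 3 + 3*w)
f(O) = 6
sqrt(-43509 + f(U(-3, 0))) = sqrt(-43509 + 6) = sqrt(-43503) = I*sqrt(43503)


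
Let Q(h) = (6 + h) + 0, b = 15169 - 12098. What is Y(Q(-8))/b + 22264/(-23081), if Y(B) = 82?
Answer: -66480102/70881751 ≈ -0.93790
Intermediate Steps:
b = 3071
Q(h) = 6 + h
Y(Q(-8))/b + 22264/(-23081) = 82/3071 + 22264/(-23081) = 82*(1/3071) + 22264*(-1/23081) = 82/3071 - 22264/23081 = -66480102/70881751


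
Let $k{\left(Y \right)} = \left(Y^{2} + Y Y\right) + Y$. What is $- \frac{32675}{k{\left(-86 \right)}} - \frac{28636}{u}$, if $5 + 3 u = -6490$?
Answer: $\frac{350379641}{31838490} \approx 11.005$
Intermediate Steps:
$k{\left(Y \right)} = Y + 2 Y^{2}$ ($k{\left(Y \right)} = \left(Y^{2} + Y^{2}\right) + Y = 2 Y^{2} + Y = Y + 2 Y^{2}$)
$u = -2165$ ($u = - \frac{5}{3} + \frac{1}{3} \left(-6490\right) = - \frac{5}{3} - \frac{6490}{3} = -2165$)
$- \frac{32675}{k{\left(-86 \right)}} - \frac{28636}{u} = - \frac{32675}{\left(-86\right) \left(1 + 2 \left(-86\right)\right)} - \frac{28636}{-2165} = - \frac{32675}{\left(-86\right) \left(1 - 172\right)} - - \frac{28636}{2165} = - \frac{32675}{\left(-86\right) \left(-171\right)} + \frac{28636}{2165} = - \frac{32675}{14706} + \frac{28636}{2165} = \frac{350379641}{31838490}$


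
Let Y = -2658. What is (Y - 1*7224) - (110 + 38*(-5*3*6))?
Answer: -6572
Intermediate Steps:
(Y - 1*7224) - (110 + 38*(-5*3*6)) = (-2658 - 1*7224) - (110 + 38*(-5*3*6)) = (-2658 - 7224) - (110 + 38*(-15*6)) = -9882 - (110 + 38*(-90)) = -9882 - (110 - 3420) = -9882 - 1*(-3310) = -9882 + 3310 = -6572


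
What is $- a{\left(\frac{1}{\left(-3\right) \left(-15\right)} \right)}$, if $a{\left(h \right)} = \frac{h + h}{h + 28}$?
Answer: $- \frac{2}{1261} \approx -0.001586$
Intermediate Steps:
$a{\left(h \right)} = \frac{2 h}{28 + h}$
$- a{\left(\frac{1}{\left(-3\right) \left(-15\right)} \right)} = - \frac{2}{\left(-3\right) \left(-15\right) \left(28 + \frac{1}{\left(-3\right) \left(-15\right)}\right)} = - \frac{2}{45 \left(28 + \frac{1}{45}\right)} = - \frac{2}{45 \cdot \frac{1261}{45}} = - \frac{2 \cdot 45}{45 \cdot 1261} = \left(-1\right) \frac{2}{1261} = - \frac{2}{1261}$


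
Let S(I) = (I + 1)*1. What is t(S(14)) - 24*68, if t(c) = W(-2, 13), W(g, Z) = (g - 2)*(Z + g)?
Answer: -1676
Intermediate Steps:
S(I) = 1 + I (S(I) = (1 + I)*1 = 1 + I)
W(g, Z) = (-2 + g)*(Z + g)
t(c) = -44 (t(c) = (-2)**2 - 2*13 - 2*(-2) + 13*(-2) = 4 - 26 + 4 - 26 = -44)
t(S(14)) - 24*68 = -44 - 24*68 = -44 - 1632 = -1676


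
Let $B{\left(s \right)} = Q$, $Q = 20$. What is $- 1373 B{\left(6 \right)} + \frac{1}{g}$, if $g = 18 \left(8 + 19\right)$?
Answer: $- \frac{13345559}{486} \approx -27460.0$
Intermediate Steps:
$g = 486$ ($g = 18 \cdot 27 = 486$)
$B{\left(s \right)} = 20$
$- 1373 B{\left(6 \right)} + \frac{1}{g} = \left(-1373\right) 20 + \frac{1}{486} = -27460 + \frac{1}{486} = - \frac{13345559}{486}$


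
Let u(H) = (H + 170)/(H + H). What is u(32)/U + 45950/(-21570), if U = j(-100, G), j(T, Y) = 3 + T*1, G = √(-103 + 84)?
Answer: -14480737/6695328 ≈ -2.1628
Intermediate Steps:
G = I*√19 (G = √(-19) = I*√19 ≈ 4.3589*I)
j(T, Y) = 3 + T
U = -97 (U = 3 - 100 = -97)
u(H) = (170 + H)/(2*H) (u(H) = (170 + H)/((2*H)) = (170 + H)*(1/(2*H)) = (170 + H)/(2*H))
u(32)/U + 45950/(-21570) = ((½)*(170 + 32)/32)/(-97) + 45950/(-21570) = ((½)*(1/32)*202)*(-1/97) + 45950*(-1/21570) = (101/32)*(-1/97) - 4595/2157 = -101/3104 - 4595/2157 = -14480737/6695328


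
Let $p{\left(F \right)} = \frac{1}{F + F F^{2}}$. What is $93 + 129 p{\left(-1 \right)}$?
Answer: $\frac{57}{2} \approx 28.5$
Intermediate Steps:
$p{\left(F \right)} = \frac{1}{F + F^{3}}$
$93 + 129 p{\left(-1 \right)} = 93 + \frac{129}{-1 + \left(-1\right)^{3}} = 93 + \frac{129}{-1 - 1} = 93 + \frac{129}{-2} = 93 + 129 \left(- \frac{1}{2}\right) = 93 - \frac{129}{2} = \frac{57}{2}$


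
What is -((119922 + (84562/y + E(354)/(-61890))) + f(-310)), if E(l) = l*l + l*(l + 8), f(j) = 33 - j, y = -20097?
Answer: -24929280012377/207300555 ≈ -1.2026e+5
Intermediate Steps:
E(l) = l**2 + l*(8 + l)
-((119922 + (84562/y + E(354)/(-61890))) + f(-310)) = -((119922 + (84562/(-20097) + (2*354*(4 + 354))/(-61890))) + (33 - 1*(-310))) = -((119922 + (84562*(-1/20097) + (2*354*358)*(-1/61890))) + (33 + 310)) = -((119922 + (-84562/20097 + 253464*(-1/61890))) + 343) = -((119922 + (-84562/20097 - 42244/10315)) + 343) = -((119922 - 1721234698/207300555) + 343) = -(24858175922012/207300555 + 343) = -1*24929280012377/207300555 = -24929280012377/207300555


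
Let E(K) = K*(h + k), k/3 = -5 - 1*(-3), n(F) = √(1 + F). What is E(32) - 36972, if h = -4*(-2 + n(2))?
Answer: -36908 - 128*√3 ≈ -37130.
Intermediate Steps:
k = -6 (k = 3*(-5 - 1*(-3)) = 3*(-5 + 3) = 3*(-2) = -6)
h = 8 - 4*√3 (h = -4*(-2 + √(1 + 2)) = -4*(-2 + √3) = 8 - 4*√3 ≈ 1.0718)
E(K) = K*(2 - 4*√3) (E(K) = K*((8 - 4*√3) - 6) = K*(2 - 4*√3))
E(32) - 36972 = 2*32*(1 - 2*√3) - 36972 = (64 - 128*√3) - 36972 = -36908 - 128*√3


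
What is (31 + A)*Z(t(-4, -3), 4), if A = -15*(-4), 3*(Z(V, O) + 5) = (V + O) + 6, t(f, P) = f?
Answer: -273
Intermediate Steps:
Z(V, O) = -3 + O/3 + V/3 (Z(V, O) = -5 + ((V + O) + 6)/3 = -5 + ((O + V) + 6)/3 = -5 + (6 + O + V)/3 = -5 + (2 + O/3 + V/3) = -3 + O/3 + V/3)
A = 60
(31 + A)*Z(t(-4, -3), 4) = (31 + 60)*(-3 + (⅓)*4 + (⅓)*(-4)) = 91*(-3 + 4/3 - 4/3) = 91*(-3) = -273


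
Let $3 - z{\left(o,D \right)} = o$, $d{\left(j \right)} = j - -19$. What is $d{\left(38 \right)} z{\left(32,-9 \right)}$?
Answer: $-1653$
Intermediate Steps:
$d{\left(j \right)} = 19 + j$ ($d{\left(j \right)} = j + 19 = 19 + j$)
$z{\left(o,D \right)} = 3 - o$
$d{\left(38 \right)} z{\left(32,-9 \right)} = \left(19 + 38\right) \left(3 - 32\right) = 57 \left(3 - 32\right) = 57 \left(-29\right) = -1653$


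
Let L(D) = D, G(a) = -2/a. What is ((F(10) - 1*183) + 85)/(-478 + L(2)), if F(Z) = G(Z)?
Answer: 491/2380 ≈ 0.20630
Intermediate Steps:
F(Z) = -2/Z
((F(10) - 1*183) + 85)/(-478 + L(2)) = ((-2/10 - 1*183) + 85)/(-478 + 2) = ((-2*1/10 - 183) + 85)/(-476) = ((-1/5 - 183) + 85)*(-1/476) = (-916/5 + 85)*(-1/476) = -491/5*(-1/476) = 491/2380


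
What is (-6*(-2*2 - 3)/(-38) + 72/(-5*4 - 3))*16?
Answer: -29616/437 ≈ -67.771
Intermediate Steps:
(-6*(-2*2 - 3)/(-38) + 72/(-5*4 - 3))*16 = (-6*(-4 - 3)*(-1/38) + 72/(-20 - 3))*16 = (-6*(-7)*(-1/38) + 72/(-23))*16 = (42*(-1/38) + 72*(-1/23))*16 = (-21/19 - 72/23)*16 = -1851/437*16 = -29616/437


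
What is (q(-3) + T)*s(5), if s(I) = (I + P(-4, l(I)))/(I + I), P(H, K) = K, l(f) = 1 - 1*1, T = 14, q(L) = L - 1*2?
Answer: 9/2 ≈ 4.5000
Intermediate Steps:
q(L) = -2 + L (q(L) = L - 2 = -2 + L)
l(f) = 0 (l(f) = 1 - 1 = 0)
s(I) = 1/2 (s(I) = (I + 0)/(I + I) = I/((2*I)) = I*(1/(2*I)) = 1/2)
(q(-3) + T)*s(5) = ((-2 - 3) + 14)*(1/2) = (-5 + 14)*(1/2) = 9*(1/2) = 9/2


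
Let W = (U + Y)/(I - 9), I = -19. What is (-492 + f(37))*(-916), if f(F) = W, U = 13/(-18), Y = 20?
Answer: 56864135/126 ≈ 4.5130e+5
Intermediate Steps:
U = -13/18 (U = 13*(-1/18) = -13/18 ≈ -0.72222)
W = -347/504 (W = (-13/18 + 20)/(-19 - 9) = (347/18)/(-28) = (347/18)*(-1/28) = -347/504 ≈ -0.68849)
f(F) = -347/504
(-492 + f(37))*(-916) = (-492 - 347/504)*(-916) = -248315/504*(-916) = 56864135/126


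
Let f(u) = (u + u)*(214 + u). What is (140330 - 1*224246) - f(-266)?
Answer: -111580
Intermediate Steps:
f(u) = 2*u*(214 + u) (f(u) = (2*u)*(214 + u) = 2*u*(214 + u))
(140330 - 1*224246) - f(-266) = (140330 - 1*224246) - 2*(-266)*(214 - 266) = (140330 - 224246) - 2*(-266)*(-52) = -83916 - 1*27664 = -83916 - 27664 = -111580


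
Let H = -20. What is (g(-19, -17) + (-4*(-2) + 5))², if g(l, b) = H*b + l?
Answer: 111556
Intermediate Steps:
g(l, b) = l - 20*b (g(l, b) = -20*b + l = l - 20*b)
(g(-19, -17) + (-4*(-2) + 5))² = ((-19 - 20*(-17)) + (-4*(-2) + 5))² = ((-19 + 340) + (8 + 5))² = (321 + 13)² = 334² = 111556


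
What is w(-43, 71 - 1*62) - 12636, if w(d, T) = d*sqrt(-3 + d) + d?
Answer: -12679 - 43*I*sqrt(46) ≈ -12679.0 - 291.64*I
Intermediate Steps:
w(d, T) = d + d*sqrt(-3 + d)
w(-43, 71 - 1*62) - 12636 = -43*(1 + sqrt(-3 - 43)) - 12636 = -43*(1 + sqrt(-46)) - 12636 = -43*(1 + I*sqrt(46)) - 12636 = (-43 - 43*I*sqrt(46)) - 12636 = -12679 - 43*I*sqrt(46)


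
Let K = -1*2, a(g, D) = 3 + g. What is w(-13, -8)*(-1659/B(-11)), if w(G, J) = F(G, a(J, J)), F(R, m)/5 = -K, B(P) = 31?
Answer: -16590/31 ≈ -535.16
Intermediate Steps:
K = -2
F(R, m) = 10 (F(R, m) = 5*(-1*(-2)) = 5*2 = 10)
w(G, J) = 10
w(-13, -8)*(-1659/B(-11)) = 10*(-1659/31) = -16590/31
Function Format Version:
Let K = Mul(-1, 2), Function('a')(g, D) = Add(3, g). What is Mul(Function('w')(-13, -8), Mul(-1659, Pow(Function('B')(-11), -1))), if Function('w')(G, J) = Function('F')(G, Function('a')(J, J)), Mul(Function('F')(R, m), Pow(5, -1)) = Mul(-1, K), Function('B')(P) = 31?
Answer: Rational(-16590, 31) ≈ -535.16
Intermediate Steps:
K = -2
Function('F')(R, m) = 10 (Function('F')(R, m) = Mul(5, Mul(-1, -2)) = Mul(5, 2) = 10)
Function('w')(G, J) = 10
Mul(Function('w')(-13, -8), Mul(-1659, Pow(Function('B')(-11), -1))) = Mul(10, Mul(-1659, Pow(31, -1))) = Mul(10, Mul(-1659, Rational(1, 31))) = Mul(10, Rational(-1659, 31)) = Rational(-16590, 31)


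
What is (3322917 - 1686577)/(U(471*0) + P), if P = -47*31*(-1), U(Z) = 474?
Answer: 1636340/1931 ≈ 847.41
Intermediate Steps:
P = 1457 (P = -1457*(-1) = 1457)
(3322917 - 1686577)/(U(471*0) + P) = (3322917 - 1686577)/(474 + 1457) = 1636340/1931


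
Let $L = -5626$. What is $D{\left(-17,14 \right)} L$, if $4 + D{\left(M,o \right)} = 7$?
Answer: $-16878$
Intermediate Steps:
$D{\left(M,o \right)} = 3$ ($D{\left(M,o \right)} = -4 + 7 = 3$)
$D{\left(-17,14 \right)} L = 3 \left(-5626\right) = -16878$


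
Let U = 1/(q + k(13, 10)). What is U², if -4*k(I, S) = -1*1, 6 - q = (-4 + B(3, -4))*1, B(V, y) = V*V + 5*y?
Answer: 16/7225 ≈ 0.0022145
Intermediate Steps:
B(V, y) = V² + 5*y
q = 21 (q = 6 - (-4 + (3² + 5*(-4))) = 6 - (-4 + (9 - 20)) = 6 - (-4 - 11) = 6 - (-15) = 6 - 1*(-15) = 6 + 15 = 21)
k(I, S) = ¼ (k(I, S) = -(-1)/4 = -¼*(-1) = ¼)
U = 4/85 (U = 1/(21 + ¼) = 1/(85/4) = 4/85 ≈ 0.047059)
U² = (4/85)² = 16/7225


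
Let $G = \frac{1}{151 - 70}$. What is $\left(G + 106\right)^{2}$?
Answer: $\frac{73736569}{6561} \approx 11239.0$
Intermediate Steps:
$G = \frac{1}{81} \approx 0.012346$
$\left(G + 106\right)^{2} = \left(\frac{1}{81} + 106\right)^{2} = \left(\frac{8587}{81}\right)^{2} = \frac{73736569}{6561}$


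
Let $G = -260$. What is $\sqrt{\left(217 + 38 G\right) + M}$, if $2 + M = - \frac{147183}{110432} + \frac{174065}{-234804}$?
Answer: $\frac{i \sqrt{87853303651646125194}}{95330424} \approx 98.321 i$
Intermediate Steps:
$M = - \frac{1553547851}{381321696}$ ($M = -2 + \left(- \frac{147183}{110432} + \frac{174065}{-234804}\right) = -2 + \left(\left(-147183\right) \frac{1}{110432} + 174065 \left(- \frac{1}{234804}\right)\right) = -2 - \frac{790904459}{381321696} = - \frac{1553547851}{381321696} \approx -4.0741$)
$\sqrt{\left(217 + 38 G\right) + M} = \sqrt{\left(217 + 38 \left(-260\right)\right) - \frac{1553547851}{381321696}} = \sqrt{\left(217 - 9880\right) - \frac{1553547851}{381321696}} = \sqrt{-9663 - \frac{1553547851}{381321696}} = \sqrt{- \frac{3686265096299}{381321696}} = \frac{i \sqrt{87853303651646125194}}{95330424}$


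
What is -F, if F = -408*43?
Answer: 17544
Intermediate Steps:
F = -17544
-F = -1*(-17544) = 17544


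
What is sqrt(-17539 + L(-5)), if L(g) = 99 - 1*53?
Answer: 7*I*sqrt(357) ≈ 132.26*I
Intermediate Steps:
L(g) = 46 (L(g) = 99 - 53 = 46)
sqrt(-17539 + L(-5)) = sqrt(-17539 + 46) = sqrt(-17493) = 7*I*sqrt(357)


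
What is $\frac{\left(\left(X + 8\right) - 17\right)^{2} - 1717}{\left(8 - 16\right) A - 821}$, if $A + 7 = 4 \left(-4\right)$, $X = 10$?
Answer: $\frac{132}{49} \approx 2.6939$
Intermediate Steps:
$A = -23$ ($A = -7 + 4 \left(-4\right) = -7 - 16 = -23$)
$\frac{\left(\left(X + 8\right) - 17\right)^{2} - 1717}{\left(8 - 16\right) A - 821} = \frac{\left(\left(10 + 8\right) - 17\right)^{2} - 1717}{\left(8 - 16\right) \left(-23\right) - 821} = \frac{\left(18 - 17\right)^{2} - 1717}{\left(-8\right) \left(-23\right) - 821} = \frac{1^{2} - 1717}{184 - 821} = \frac{1 - 1717}{-637} = \left(-1716\right) \left(- \frac{1}{637}\right) = \frac{132}{49}$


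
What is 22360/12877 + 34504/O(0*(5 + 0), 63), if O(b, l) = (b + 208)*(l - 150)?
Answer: -4960181/29127774 ≈ -0.17029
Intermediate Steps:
O(b, l) = (-150 + l)*(208 + b) (O(b, l) = (208 + b)*(-150 + l) = (-150 + l)*(208 + b))
22360/12877 + 34504/O(0*(5 + 0), 63) = 22360/12877 + 34504/(-31200 - 0*(5 + 0) + 208*63 + (0*(5 + 0))*63) = 22360*(1/12877) + 34504/(-31200 - 0*5 + 13104 + (0*5)*63) = 22360/12877 + 34504/(-31200 - 150*0 + 13104 + 0*63) = 22360/12877 + 34504/(-31200 + 0 + 13104 + 0) = 22360/12877 + 34504/(-18096) = 22360/12877 + 34504*(-1/18096) = 22360/12877 - 4313/2262 = -4960181/29127774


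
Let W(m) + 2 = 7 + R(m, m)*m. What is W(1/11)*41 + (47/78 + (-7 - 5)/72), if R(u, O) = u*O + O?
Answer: 10683160/51909 ≈ 205.81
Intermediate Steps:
R(u, O) = O + O*u (R(u, O) = O*u + O = O + O*u)
W(m) = 5 + m**2*(1 + m) (W(m) = -2 + (7 + (m*(1 + m))*m) = -2 + (7 + m**2*(1 + m)) = 5 + m**2*(1 + m))
W(1/11)*41 + (47/78 + (-7 - 5)/72) = (5 + (1/11)**2*(1 + 1/11))*41 + (47/78 + (-7 - 5)/72) = (5 + (1*(1/11))**2*(1 + 1*(1/11)))*41 + (47*(1/78) - 12*1/72) = (5 + (1/11)**2*(1 + 1/11))*41 + (47/78 - 1/6) = (5 + (1/121)*(12/11))*41 + 17/39 = (5 + 12/1331)*41 + 17/39 = (6667/1331)*41 + 17/39 = 273347/1331 + 17/39 = 10683160/51909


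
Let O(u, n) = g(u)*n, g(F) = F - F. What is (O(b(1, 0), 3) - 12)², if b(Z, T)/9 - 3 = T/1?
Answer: 144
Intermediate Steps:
g(F) = 0
b(Z, T) = 27 + 9*T (b(Z, T) = 27 + 9*(T/1) = 27 + 9*(T*1) = 27 + 9*T)
O(u, n) = 0 (O(u, n) = 0*n = 0)
(O(b(1, 0), 3) - 12)² = (0 - 12)² = (-12)² = 144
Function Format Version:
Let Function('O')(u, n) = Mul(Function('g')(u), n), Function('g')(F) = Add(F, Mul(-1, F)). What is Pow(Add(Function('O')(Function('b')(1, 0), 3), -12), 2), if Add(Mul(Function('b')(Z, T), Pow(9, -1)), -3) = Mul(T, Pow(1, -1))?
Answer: 144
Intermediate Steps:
Function('g')(F) = 0
Function('b')(Z, T) = Add(27, Mul(9, T)) (Function('b')(Z, T) = Add(27, Mul(9, Mul(T, Pow(1, -1)))) = Add(27, Mul(9, Mul(T, 1))) = Add(27, Mul(9, T)))
Function('O')(u, n) = 0 (Function('O')(u, n) = Mul(0, n) = 0)
Pow(Add(Function('O')(Function('b')(1, 0), 3), -12), 2) = Pow(Add(0, -12), 2) = Pow(-12, 2) = 144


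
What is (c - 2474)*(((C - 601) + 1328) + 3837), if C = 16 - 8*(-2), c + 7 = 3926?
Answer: 6641220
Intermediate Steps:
c = 3919 (c = -7 + 3926 = 3919)
C = 32 (C = 16 + 16 = 32)
(c - 2474)*(((C - 601) + 1328) + 3837) = (3919 - 2474)*(((32 - 601) + 1328) + 3837) = 1445*((-569 + 1328) + 3837) = 1445*(759 + 3837) = 1445*4596 = 6641220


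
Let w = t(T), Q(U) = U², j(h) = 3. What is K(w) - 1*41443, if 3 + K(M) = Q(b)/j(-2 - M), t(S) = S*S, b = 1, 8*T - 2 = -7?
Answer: -124337/3 ≈ -41446.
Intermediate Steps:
T = -5/8 (T = ¼ + (⅛)*(-7) = ¼ - 7/8 = -5/8 ≈ -0.62500)
t(S) = S²
w = 25/64 (w = (-5/8)² = 25/64 ≈ 0.39063)
K(M) = -8/3 (K(M) = -3 + 1²/3 = -3 + 1*(⅓) = -3 + ⅓ = -8/3)
K(w) - 1*41443 = -8/3 - 1*41443 = -8/3 - 41443 = -124337/3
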